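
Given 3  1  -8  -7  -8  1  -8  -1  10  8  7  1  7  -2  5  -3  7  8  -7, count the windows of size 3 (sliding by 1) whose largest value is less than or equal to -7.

(3, 1, -8) → max 3
(1, -8, -7) → max 1
(-8, -7, -8) → max -7  ≤ -7 ✓
(-7, -8, 1) → max 1
(-8, 1, -8) → max 1
(1, -8, -1) → max 1
(-8, -1, 10) → max 10
(-1, 10, 8) → max 10
(10, 8, 7) → max 10
(8, 7, 1) → max 8
(7, 1, 7) → max 7
(1, 7, -2) → max 7
(7, -2, 5) → max 7
(-2, 5, -3) → max 5
(5, -3, 7) → max 7
(-3, 7, 8) → max 8
(7, 8, -7) → max 8
1 window satisfy the condition.

1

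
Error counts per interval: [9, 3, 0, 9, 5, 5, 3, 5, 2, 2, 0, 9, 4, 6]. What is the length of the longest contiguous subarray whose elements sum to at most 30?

8

Extend to the right; shrink from the left whenever the sum exceeds 30:
→ 9: sum 9, len 1
→ 3: sum 12, len 2
→ 0: sum 12, len 3
→ 9: sum 21, len 4
→ 5: sum 26, len 5
→ 5 (dropped 9): sum 22, len 5
→ 3: sum 25, len 6
→ 5: sum 30, len 7
→ 2 (dropped 3): sum 29, len 7
→ 2 (dropped 0, 9): sum 22, len 6
→ 0: sum 22, len 7
→ 9 (dropped 5): sum 26, len 7
→ 4: sum 30, len 8
→ 6 (dropped 5, 3): sum 28, len 7
Longest length seen: 8.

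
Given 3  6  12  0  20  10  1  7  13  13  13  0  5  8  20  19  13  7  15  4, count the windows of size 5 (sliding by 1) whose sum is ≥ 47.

(3, 6, 12, 0, 20) → sum 41
(6, 12, 0, 20, 10) → sum 48  ≥ 47 ✓
(12, 0, 20, 10, 1) → sum 43
(0, 20, 10, 1, 7) → sum 38
(20, 10, 1, 7, 13) → sum 51  ≥ 47 ✓
(10, 1, 7, 13, 13) → sum 44
(1, 7, 13, 13, 13) → sum 47  ≥ 47 ✓
(7, 13, 13, 13, 0) → sum 46
(13, 13, 13, 0, 5) → sum 44
(13, 13, 0, 5, 8) → sum 39
(13, 0, 5, 8, 20) → sum 46
(0, 5, 8, 20, 19) → sum 52  ≥ 47 ✓
(5, 8, 20, 19, 13) → sum 65  ≥ 47 ✓
(8, 20, 19, 13, 7) → sum 67  ≥ 47 ✓
(20, 19, 13, 7, 15) → sum 74  ≥ 47 ✓
(19, 13, 7, 15, 4) → sum 58  ≥ 47 ✓
8 windows satisfy the condition.

8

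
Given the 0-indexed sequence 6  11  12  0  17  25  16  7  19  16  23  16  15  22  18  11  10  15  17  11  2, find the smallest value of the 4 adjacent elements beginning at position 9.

Elements at indices 9..12: 16, 23, 16, 15
min(16, 23, 16, 15) = 15

15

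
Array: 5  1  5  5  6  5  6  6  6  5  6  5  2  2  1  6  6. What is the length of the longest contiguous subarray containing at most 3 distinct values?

12

add 5: window [5] (1 distinct), len 1
add 1: window [5, 1] (2 distinct), len 2
add 5: window [5, 1, 5] (2 distinct), len 3
add 5: window [5, 1, 5, 5] (2 distinct), len 4
add 6: window [5, 1, 5, 5, 6] (3 distinct), len 5
add 5: window [5, 1, 5, 5, 6, 5] (3 distinct), len 6
add 6: window [5, 1, 5, 5, 6, 5, 6] (3 distinct), len 7
add 6: window [5, 1, 5, 5, 6, 5, 6, 6] (3 distinct), len 8
add 6: window [5, 1, 5, 5, 6, 5, 6, 6, 6] (3 distinct), len 9
add 5: window [5, 1, 5, 5, 6, 5, 6, 6, 6, 5] (3 distinct), len 10
add 6: window [5, 1, 5, 5, 6, 5, 6, 6, 6, 5, 6] (3 distinct), len 11
add 5: window [5, 1, 5, 5, 6, 5, 6, 6, 6, 5, 6, 5] (3 distinct), len 12
add 2: window [5, 5, 6, 5, 6, 6, 6, 5, 6, 5, 2] (3 distinct), len 11
add 2: window [5, 5, 6, 5, 6, 6, 6, 5, 6, 5, 2, 2] (3 distinct), len 12
add 1: window [5, 2, 2, 1] (3 distinct), len 4
add 6: window [2, 2, 1, 6] (3 distinct), len 4
add 6: window [2, 2, 1, 6, 6] (3 distinct), len 5
Longest length with ≤3 distinct: 12.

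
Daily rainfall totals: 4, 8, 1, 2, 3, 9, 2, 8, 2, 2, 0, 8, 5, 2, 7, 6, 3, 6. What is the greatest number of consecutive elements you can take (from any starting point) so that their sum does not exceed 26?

→ 4: sum 4, len 1
→ 8: sum 12, len 2
→ 1: sum 13, len 3
→ 2: sum 15, len 4
→ 3: sum 18, len 5
→ 9 (dropped 4): sum 23, len 5
→ 2: sum 25, len 6
→ 8 (dropped 8): sum 25, len 6
→ 2 (dropped 1): sum 26, len 6
→ 2 (dropped 2): sum 26, len 6
→ 0: sum 26, len 7
→ 8 (dropped 3, 9): sum 22, len 6
→ 5 (dropped 2): sum 25, len 6
→ 2 (dropped 8): sum 19, len 6
→ 7: sum 26, len 7
→ 6 (dropped 2, 2, 0, 8): sum 20, len 4
→ 3: sum 23, len 5
→ 6 (dropped 5): sum 24, len 5
Longest length seen: 7.

7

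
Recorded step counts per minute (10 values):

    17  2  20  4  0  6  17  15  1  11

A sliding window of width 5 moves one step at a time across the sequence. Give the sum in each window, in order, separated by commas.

43, 32, 47, 42, 39, 50

17 2 20 4 0 → sum 43
2 20 4 0 6 → sum 32
20 4 0 6 17 → sum 47
4 0 6 17 15 → sum 42
0 6 17 15 1 → sum 39
6 17 15 1 11 → sum 50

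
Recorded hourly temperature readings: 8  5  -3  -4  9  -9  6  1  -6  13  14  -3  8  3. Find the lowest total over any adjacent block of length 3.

-4

8 5 -3 → sum 10
5 -3 -4 → sum -2
-3 -4 9 → sum 2
-4 9 -9 → sum -4
9 -9 6 → sum 6
-9 6 1 → sum -2
6 1 -6 → sum 1
1 -6 13 → sum 8
-6 13 14 → sum 21
13 14 -3 → sum 24
14 -3 8 → sum 19
-3 8 3 → sum 8
Lowest of these is -4.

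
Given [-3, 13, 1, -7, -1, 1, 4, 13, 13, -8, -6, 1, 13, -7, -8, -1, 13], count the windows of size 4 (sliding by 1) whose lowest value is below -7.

[-3, 13, 1, -7] → min -7
[13, 1, -7, -1] → min -7
[1, -7, -1, 1] → min -7
[-7, -1, 1, 4] → min -7
[-1, 1, 4, 13] → min -1
[1, 4, 13, 13] → min 1
[4, 13, 13, -8] → min -8  < -7 ✓
[13, 13, -8, -6] → min -8  < -7 ✓
[13, -8, -6, 1] → min -8  < -7 ✓
[-8, -6, 1, 13] → min -8  < -7 ✓
[-6, 1, 13, -7] → min -7
[1, 13, -7, -8] → min -8  < -7 ✓
[13, -7, -8, -1] → min -8  < -7 ✓
[-7, -8, -1, 13] → min -8  < -7 ✓
7 windows satisfy the condition.

7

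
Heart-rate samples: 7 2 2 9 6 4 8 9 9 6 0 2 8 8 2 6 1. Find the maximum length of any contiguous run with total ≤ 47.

9

Extend to the right; shrink from the left whenever the sum exceeds 47:
[7] sum 7 len 1
[7, 2] sum 9 len 2
[7, 2, 2] sum 11 len 3
[7, 2, 2, 9] sum 20 len 4
[7, 2, 2, 9, 6] sum 26 len 5
[7, 2, 2, 9, 6, 4] sum 30 len 6
[7, 2, 2, 9, 6, 4, 8] sum 38 len 7
[7, 2, 2, 9, 6, 4, 8, 9] sum 47 len 8
[2, 9, 6, 4, 8, 9, 9] sum 47 len 7
[6, 4, 8, 9, 9, 6] sum 42 len 6
[6, 4, 8, 9, 9, 6, 0] sum 42 len 7
[6, 4, 8, 9, 9, 6, 0, 2] sum 44 len 8
[4, 8, 9, 9, 6, 0, 2, 8] sum 46 len 8
[9, 9, 6, 0, 2, 8, 8] sum 42 len 7
[9, 9, 6, 0, 2, 8, 8, 2] sum 44 len 8
[9, 6, 0, 2, 8, 8, 2, 6] sum 41 len 8
[9, 6, 0, 2, 8, 8, 2, 6, 1] sum 42 len 9
Longest length seen: 9.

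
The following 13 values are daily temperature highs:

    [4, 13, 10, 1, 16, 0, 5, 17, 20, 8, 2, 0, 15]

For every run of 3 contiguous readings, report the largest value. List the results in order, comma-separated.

13, 13, 16, 16, 16, 17, 20, 20, 20, 8, 15

(4, 13, 10) → max 13
(13, 10, 1) → max 13
(10, 1, 16) → max 16
(1, 16, 0) → max 16
(16, 0, 5) → max 16
(0, 5, 17) → max 17
(5, 17, 20) → max 20
(17, 20, 8) → max 20
(20, 8, 2) → max 20
(8, 2, 0) → max 8
(2, 0, 15) → max 15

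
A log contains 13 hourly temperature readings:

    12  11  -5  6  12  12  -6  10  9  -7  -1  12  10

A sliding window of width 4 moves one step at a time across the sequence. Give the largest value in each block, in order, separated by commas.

12, 12, 12, 12, 12, 12, 10, 10, 12, 12

Sliding a size-4 window across the 13 values:
(12, 11, -5, 6) → max 12
(11, -5, 6, 12) → max 12
(-5, 6, 12, 12) → max 12
(6, 12, 12, -6) → max 12
(12, 12, -6, 10) → max 12
(12, -6, 10, 9) → max 12
(-6, 10, 9, -7) → max 10
(10, 9, -7, -1) → max 10
(9, -7, -1, 12) → max 12
(-7, -1, 12, 10) → max 12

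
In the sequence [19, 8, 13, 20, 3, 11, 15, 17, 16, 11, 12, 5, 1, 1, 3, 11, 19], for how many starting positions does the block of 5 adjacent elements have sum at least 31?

19 8 13 20 3 → sum 63  ≥ 31 ✓
8 13 20 3 11 → sum 55  ≥ 31 ✓
13 20 3 11 15 → sum 62  ≥ 31 ✓
20 3 11 15 17 → sum 66  ≥ 31 ✓
3 11 15 17 16 → sum 62  ≥ 31 ✓
11 15 17 16 11 → sum 70  ≥ 31 ✓
15 17 16 11 12 → sum 71  ≥ 31 ✓
17 16 11 12 5 → sum 61  ≥ 31 ✓
16 11 12 5 1 → sum 45  ≥ 31 ✓
11 12 5 1 1 → sum 30
12 5 1 1 3 → sum 22
5 1 1 3 11 → sum 21
1 1 3 11 19 → sum 35  ≥ 31 ✓
10 windows satisfy the condition.

10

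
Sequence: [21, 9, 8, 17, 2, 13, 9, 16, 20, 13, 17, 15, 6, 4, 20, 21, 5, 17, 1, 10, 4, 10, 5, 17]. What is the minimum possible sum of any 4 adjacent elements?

(21, 9, 8, 17) → sum 55
(9, 8, 17, 2) → sum 36
(8, 17, 2, 13) → sum 40
(17, 2, 13, 9) → sum 41
(2, 13, 9, 16) → sum 40
(13, 9, 16, 20) → sum 58
(9, 16, 20, 13) → sum 58
(16, 20, 13, 17) → sum 66
(20, 13, 17, 15) → sum 65
(13, 17, 15, 6) → sum 51
(17, 15, 6, 4) → sum 42
(15, 6, 4, 20) → sum 45
(6, 4, 20, 21) → sum 51
(4, 20, 21, 5) → sum 50
(20, 21, 5, 17) → sum 63
(21, 5, 17, 1) → sum 44
(5, 17, 1, 10) → sum 33
(17, 1, 10, 4) → sum 32
(1, 10, 4, 10) → sum 25
(10, 4, 10, 5) → sum 29
(4, 10, 5, 17) → sum 36
Minimum of these is 25.

25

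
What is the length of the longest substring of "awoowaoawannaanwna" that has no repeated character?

add a: [a] len 1
add w: [a, w] len 2
add o: [a, w, o] len 3
add o (repeat o, move left end past it): [o] len 1
add w: [o, w] len 2
add a: [o, w, a] len 3
add o (repeat o, move left end past it): [w, a, o] len 3
add a (repeat a, move left end past it): [o, a] len 2
add w: [o, a, w] len 3
add a (repeat a, move left end past it): [w, a] len 2
add n: [w, a, n] len 3
add n (repeat n, move left end past it): [n] len 1
add a: [n, a] len 2
add a (repeat a, move left end past it): [a] len 1
add n: [a, n] len 2
add w: [a, n, w] len 3
add n (repeat n, move left end past it): [w, n] len 2
add a: [w, n, a] len 3
Longest all-distinct length: 3.

3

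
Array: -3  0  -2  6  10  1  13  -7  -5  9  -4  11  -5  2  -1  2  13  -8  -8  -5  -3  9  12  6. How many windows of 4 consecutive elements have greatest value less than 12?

11

[-3, 0, -2, 6] → max 6  < 12 ✓
[0, -2, 6, 10] → max 10  < 12 ✓
[-2, 6, 10, 1] → max 10  < 12 ✓
[6, 10, 1, 13] → max 13
[10, 1, 13, -7] → max 13
[1, 13, -7, -5] → max 13
[13, -7, -5, 9] → max 13
[-7, -5, 9, -4] → max 9  < 12 ✓
[-5, 9, -4, 11] → max 11  < 12 ✓
[9, -4, 11, -5] → max 11  < 12 ✓
[-4, 11, -5, 2] → max 11  < 12 ✓
[11, -5, 2, -1] → max 11  < 12 ✓
[-5, 2, -1, 2] → max 2  < 12 ✓
[2, -1, 2, 13] → max 13
[-1, 2, 13, -8] → max 13
[2, 13, -8, -8] → max 13
[13, -8, -8, -5] → max 13
[-8, -8, -5, -3] → max -3  < 12 ✓
[-8, -5, -3, 9] → max 9  < 12 ✓
[-5, -3, 9, 12] → max 12
[-3, 9, 12, 6] → max 12
11 windows satisfy the condition.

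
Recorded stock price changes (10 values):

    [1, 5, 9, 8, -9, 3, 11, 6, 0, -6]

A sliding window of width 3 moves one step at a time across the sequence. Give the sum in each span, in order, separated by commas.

15, 22, 8, 2, 5, 20, 17, 0

(1, 5, 9) → sum 15
(5, 9, 8) → sum 22
(9, 8, -9) → sum 8
(8, -9, 3) → sum 2
(-9, 3, 11) → sum 5
(3, 11, 6) → sum 20
(11, 6, 0) → sum 17
(6, 0, -6) → sum 0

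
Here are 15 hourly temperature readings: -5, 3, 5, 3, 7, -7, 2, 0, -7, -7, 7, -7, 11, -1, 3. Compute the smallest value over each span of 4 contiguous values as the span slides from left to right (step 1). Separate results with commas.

(-5, 3, 5, 3) → min -5
(3, 5, 3, 7) → min 3
(5, 3, 7, -7) → min -7
(3, 7, -7, 2) → min -7
(7, -7, 2, 0) → min -7
(-7, 2, 0, -7) → min -7
(2, 0, -7, -7) → min -7
(0, -7, -7, 7) → min -7
(-7, -7, 7, -7) → min -7
(-7, 7, -7, 11) → min -7
(7, -7, 11, -1) → min -7
(-7, 11, -1, 3) → min -7

-5, 3, -7, -7, -7, -7, -7, -7, -7, -7, -7, -7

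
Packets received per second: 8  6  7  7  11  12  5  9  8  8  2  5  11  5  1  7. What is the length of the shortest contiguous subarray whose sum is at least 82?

add 8: running sum 8 < 82
add 6: running sum 14 < 82
add 7: running sum 21 < 82
add 7: running sum 28 < 82
add 11: running sum 39 < 82
add 12: running sum 51 < 82
add 5: running sum 56 < 82
add 9: running sum 65 < 82
add 8: running sum 73 < 82
add 8: running sum 81 < 82
end 10: [8, 6, 7, 7, 11, 12, 5, 9, 8, 8, 2] sum 83, len 11
end 11: [8, 6, 7, 7, 11, 12, 5, 9, 8, 8, 2, 5] sum 88, len 12
end 12: [7, 7, 11, 12, 5, 9, 8, 8, 2, 5, 11] sum 85, len 11
end 13: [7, 11, 12, 5, 9, 8, 8, 2, 5, 11, 5] sum 83, len 11
end 14: [7, 11, 12, 5, 9, 8, 8, 2, 5, 11, 5, 1] sum 84, len 12
end 15: [11, 12, 5, 9, 8, 8, 2, 5, 11, 5, 1, 7] sum 84, len 12
Shortest qualifying length: 11.

11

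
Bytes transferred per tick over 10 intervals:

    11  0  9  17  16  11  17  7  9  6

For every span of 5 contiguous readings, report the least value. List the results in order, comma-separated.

0, 0, 9, 7, 7, 6

Sliding a size-5 window across the 10 values:
(11, 0, 9, 17, 16) → min 0
(0, 9, 17, 16, 11) → min 0
(9, 17, 16, 11, 17) → min 9
(17, 16, 11, 17, 7) → min 7
(16, 11, 17, 7, 9) → min 7
(11, 17, 7, 9, 6) → min 6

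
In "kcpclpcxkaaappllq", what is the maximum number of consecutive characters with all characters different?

6

add k: [k] len 1
add c: [k, c] len 2
add p: [k, c, p] len 3
add c (repeat c, move left end past it): [p, c] len 2
add l: [p, c, l] len 3
add p (repeat p, move left end past it): [c, l, p] len 3
add c (repeat c, move left end past it): [l, p, c] len 3
add x: [l, p, c, x] len 4
add k: [l, p, c, x, k] len 5
add a: [l, p, c, x, k, a] len 6
add a (repeat a, move left end past it): [a] len 1
add a (repeat a, move left end past it): [a] len 1
add p: [a, p] len 2
add p (repeat p, move left end past it): [p] len 1
add l: [p, l] len 2
add l (repeat l, move left end past it): [l] len 1
add q: [l, q] len 2
Longest all-distinct length: 6.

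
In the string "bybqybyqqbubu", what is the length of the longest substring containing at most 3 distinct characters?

Extend right; when distinct count exceeds 3, shrink from the left:
[b] 1 distinct, len 1
[b, y] 2 distinct, len 2
[b, y, b] 2 distinct, len 3
[b, y, b, q] 3 distinct, len 4
[b, y, b, q, y] 3 distinct, len 5
[b, y, b, q, y, b] 3 distinct, len 6
[b, y, b, q, y, b, y] 3 distinct, len 7
[b, y, b, q, y, b, y, q] 3 distinct, len 8
[b, y, b, q, y, b, y, q, q] 3 distinct, len 9
[b, y, b, q, y, b, y, q, q, b] 3 distinct, len 10
[q, q, b, u] 3 distinct, len 4
[q, q, b, u, b] 3 distinct, len 5
[q, q, b, u, b, u] 3 distinct, len 6
Longest length with ≤3 distinct: 10.

10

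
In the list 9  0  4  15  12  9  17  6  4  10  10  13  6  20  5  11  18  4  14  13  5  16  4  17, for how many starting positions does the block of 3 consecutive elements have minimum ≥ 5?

11

[9, 0, 4] → min 0
[0, 4, 15] → min 0
[4, 15, 12] → min 4
[15, 12, 9] → min 9  ≥ 5 ✓
[12, 9, 17] → min 9  ≥ 5 ✓
[9, 17, 6] → min 6  ≥ 5 ✓
[17, 6, 4] → min 4
[6, 4, 10] → min 4
[4, 10, 10] → min 4
[10, 10, 13] → min 10  ≥ 5 ✓
[10, 13, 6] → min 6  ≥ 5 ✓
[13, 6, 20] → min 6  ≥ 5 ✓
[6, 20, 5] → min 5  ≥ 5 ✓
[20, 5, 11] → min 5  ≥ 5 ✓
[5, 11, 18] → min 5  ≥ 5 ✓
[11, 18, 4] → min 4
[18, 4, 14] → min 4
[4, 14, 13] → min 4
[14, 13, 5] → min 5  ≥ 5 ✓
[13, 5, 16] → min 5  ≥ 5 ✓
[5, 16, 4] → min 4
[16, 4, 17] → min 4
11 windows satisfy the condition.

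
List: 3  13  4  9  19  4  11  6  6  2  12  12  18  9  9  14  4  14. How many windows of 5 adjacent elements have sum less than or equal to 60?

13

3 13 4 9 19 → sum 48  ≤ 60 ✓
13 4 9 19 4 → sum 49  ≤ 60 ✓
4 9 19 4 11 → sum 47  ≤ 60 ✓
9 19 4 11 6 → sum 49  ≤ 60 ✓
19 4 11 6 6 → sum 46  ≤ 60 ✓
4 11 6 6 2 → sum 29  ≤ 60 ✓
11 6 6 2 12 → sum 37  ≤ 60 ✓
6 6 2 12 12 → sum 38  ≤ 60 ✓
6 2 12 12 18 → sum 50  ≤ 60 ✓
2 12 12 18 9 → sum 53  ≤ 60 ✓
12 12 18 9 9 → sum 60  ≤ 60 ✓
12 18 9 9 14 → sum 62
18 9 9 14 4 → sum 54  ≤ 60 ✓
9 9 14 4 14 → sum 50  ≤ 60 ✓
13 windows satisfy the condition.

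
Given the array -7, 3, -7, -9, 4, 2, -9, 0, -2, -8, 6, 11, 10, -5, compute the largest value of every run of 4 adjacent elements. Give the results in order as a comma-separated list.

3, 4, 4, 4, 4, 2, 0, 6, 11, 11, 11

(-7, 3, -7, -9) → max 3
(3, -7, -9, 4) → max 4
(-7, -9, 4, 2) → max 4
(-9, 4, 2, -9) → max 4
(4, 2, -9, 0) → max 4
(2, -9, 0, -2) → max 2
(-9, 0, -2, -8) → max 0
(0, -2, -8, 6) → max 6
(-2, -8, 6, 11) → max 11
(-8, 6, 11, 10) → max 11
(6, 11, 10, -5) → max 11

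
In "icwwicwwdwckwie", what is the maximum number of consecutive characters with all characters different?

5

add i: [i] len 1
add c: [i, c] len 2
add w: [i, c, w] len 3
add w (repeat w, move left end past it): [w] len 1
add i: [w, i] len 2
add c: [w, i, c] len 3
add w (repeat w, move left end past it): [i, c, w] len 3
add w (repeat w, move left end past it): [w] len 1
add d: [w, d] len 2
add w (repeat w, move left end past it): [d, w] len 2
add c: [d, w, c] len 3
add k: [d, w, c, k] len 4
add w (repeat w, move left end past it): [c, k, w] len 3
add i: [c, k, w, i] len 4
add e: [c, k, w, i, e] len 5
Longest all-distinct length: 5.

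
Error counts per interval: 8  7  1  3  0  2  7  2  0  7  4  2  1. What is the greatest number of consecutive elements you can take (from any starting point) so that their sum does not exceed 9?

→ 8: sum 8, len 1
→ 7 (dropped 8): sum 7, len 1
→ 1: sum 8, len 2
→ 3 (dropped 7): sum 4, len 2
→ 0: sum 4, len 3
→ 2: sum 6, len 4
→ 7 (dropped 1, 3): sum 9, len 3
→ 2 (dropped 0, 2): sum 9, len 2
→ 0: sum 9, len 3
→ 7 (dropped 7): sum 9, len 3
→ 4 (dropped 2, 0, 7): sum 4, len 1
→ 2: sum 6, len 2
→ 1: sum 7, len 3
Longest length seen: 4.

4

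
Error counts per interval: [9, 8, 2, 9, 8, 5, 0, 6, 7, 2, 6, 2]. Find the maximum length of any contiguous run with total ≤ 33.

7

[9] sum 9 len 1
[9, 8] sum 17 len 2
[9, 8, 2] sum 19 len 3
[9, 8, 2, 9] sum 28 len 4
[8, 2, 9, 8] sum 27 len 4
[8, 2, 9, 8, 5] sum 32 len 5
[8, 2, 9, 8, 5, 0] sum 32 len 6
[2, 9, 8, 5, 0, 6] sum 30 len 6
[8, 5, 0, 6, 7] sum 26 len 5
[8, 5, 0, 6, 7, 2] sum 28 len 6
[5, 0, 6, 7, 2, 6] sum 26 len 6
[5, 0, 6, 7, 2, 6, 2] sum 28 len 7
Longest length seen: 7.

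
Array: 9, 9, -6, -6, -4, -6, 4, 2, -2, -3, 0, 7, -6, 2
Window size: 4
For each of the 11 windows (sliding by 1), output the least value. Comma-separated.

-6, -6, -6, -6, -6, -6, -3, -3, -3, -6, -6

(9, 9, -6, -6) → min -6
(9, -6, -6, -4) → min -6
(-6, -6, -4, -6) → min -6
(-6, -4, -6, 4) → min -6
(-4, -6, 4, 2) → min -6
(-6, 4, 2, -2) → min -6
(4, 2, -2, -3) → min -3
(2, -2, -3, 0) → min -3
(-2, -3, 0, 7) → min -3
(-3, 0, 7, -6) → min -6
(0, 7, -6, 2) → min -6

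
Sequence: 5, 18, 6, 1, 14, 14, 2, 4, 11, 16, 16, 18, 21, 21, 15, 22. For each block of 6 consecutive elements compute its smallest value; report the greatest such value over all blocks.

5 18 6 1 14 14 → min 1
18 6 1 14 14 2 → min 1
6 1 14 14 2 4 → min 1
1 14 14 2 4 11 → min 1
14 14 2 4 11 16 → min 2
14 2 4 11 16 16 → min 2
2 4 11 16 16 18 → min 2
4 11 16 16 18 21 → min 4
11 16 16 18 21 21 → min 11
16 16 18 21 21 15 → min 15
16 18 21 21 15 22 → min 15
Greatest of these is 15.

15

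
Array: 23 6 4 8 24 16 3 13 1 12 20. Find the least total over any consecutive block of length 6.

61

(23, 6, 4, 8, 24, 16) → sum 81
(6, 4, 8, 24, 16, 3) → sum 61
(4, 8, 24, 16, 3, 13) → sum 68
(8, 24, 16, 3, 13, 1) → sum 65
(24, 16, 3, 13, 1, 12) → sum 69
(16, 3, 13, 1, 12, 20) → sum 65
Least of these is 61.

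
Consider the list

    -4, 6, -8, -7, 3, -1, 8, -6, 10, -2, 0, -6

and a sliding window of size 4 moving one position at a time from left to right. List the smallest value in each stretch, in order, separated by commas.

Sliding a size-4 window across the 12 values:
(-4, 6, -8, -7) → min -8
(6, -8, -7, 3) → min -8
(-8, -7, 3, -1) → min -8
(-7, 3, -1, 8) → min -7
(3, -1, 8, -6) → min -6
(-1, 8, -6, 10) → min -6
(8, -6, 10, -2) → min -6
(-6, 10, -2, 0) → min -6
(10, -2, 0, -6) → min -6

-8, -8, -8, -7, -6, -6, -6, -6, -6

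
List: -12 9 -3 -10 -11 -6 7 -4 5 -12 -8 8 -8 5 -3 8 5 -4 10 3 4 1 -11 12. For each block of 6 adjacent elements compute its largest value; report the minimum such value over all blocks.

7

Each size-6 window and its max:
-12 9 -3 -10 -11 -6 → max 9
9 -3 -10 -11 -6 7 → max 9
-3 -10 -11 -6 7 -4 → max 7
-10 -11 -6 7 -4 5 → max 7
-11 -6 7 -4 5 -12 → max 7
-6 7 -4 5 -12 -8 → max 7
7 -4 5 -12 -8 8 → max 8
-4 5 -12 -8 8 -8 → max 8
5 -12 -8 8 -8 5 → max 8
-12 -8 8 -8 5 -3 → max 8
-8 8 -8 5 -3 8 → max 8
8 -8 5 -3 8 5 → max 8
-8 5 -3 8 5 -4 → max 8
5 -3 8 5 -4 10 → max 10
-3 8 5 -4 10 3 → max 10
8 5 -4 10 3 4 → max 10
5 -4 10 3 4 1 → max 10
-4 10 3 4 1 -11 → max 10
10 3 4 1 -11 12 → max 12
Minimum of these is 7.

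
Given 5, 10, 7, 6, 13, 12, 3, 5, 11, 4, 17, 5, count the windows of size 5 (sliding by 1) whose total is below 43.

[5, 10, 7, 6, 13] → sum 41  < 43 ✓
[10, 7, 6, 13, 12] → sum 48
[7, 6, 13, 12, 3] → sum 41  < 43 ✓
[6, 13, 12, 3, 5] → sum 39  < 43 ✓
[13, 12, 3, 5, 11] → sum 44
[12, 3, 5, 11, 4] → sum 35  < 43 ✓
[3, 5, 11, 4, 17] → sum 40  < 43 ✓
[5, 11, 4, 17, 5] → sum 42  < 43 ✓
6 windows satisfy the condition.

6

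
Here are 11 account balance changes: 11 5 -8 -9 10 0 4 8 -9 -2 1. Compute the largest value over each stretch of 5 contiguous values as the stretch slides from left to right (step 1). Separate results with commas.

11 5 -8 -9 10 → max 11
5 -8 -9 10 0 → max 10
-8 -9 10 0 4 → max 10
-9 10 0 4 8 → max 10
10 0 4 8 -9 → max 10
0 4 8 -9 -2 → max 8
4 8 -9 -2 1 → max 8

11, 10, 10, 10, 10, 8, 8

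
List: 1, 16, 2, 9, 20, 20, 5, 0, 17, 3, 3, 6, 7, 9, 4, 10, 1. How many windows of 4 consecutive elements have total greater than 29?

[1, 16, 2, 9] → sum 28
[16, 2, 9, 20] → sum 47  > 29 ✓
[2, 9, 20, 20] → sum 51  > 29 ✓
[9, 20, 20, 5] → sum 54  > 29 ✓
[20, 20, 5, 0] → sum 45  > 29 ✓
[20, 5, 0, 17] → sum 42  > 29 ✓
[5, 0, 17, 3] → sum 25
[0, 17, 3, 3] → sum 23
[17, 3, 3, 6] → sum 29
[3, 3, 6, 7] → sum 19
[3, 6, 7, 9] → sum 25
[6, 7, 9, 4] → sum 26
[7, 9, 4, 10] → sum 30  > 29 ✓
[9, 4, 10, 1] → sum 24
6 windows satisfy the condition.

6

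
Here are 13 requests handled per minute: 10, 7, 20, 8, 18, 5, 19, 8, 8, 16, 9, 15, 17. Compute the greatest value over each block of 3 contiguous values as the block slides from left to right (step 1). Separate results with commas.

Sliding a size-3 window across the 13 values:
10 7 20 → max 20
7 20 8 → max 20
20 8 18 → max 20
8 18 5 → max 18
18 5 19 → max 19
5 19 8 → max 19
19 8 8 → max 19
8 8 16 → max 16
8 16 9 → max 16
16 9 15 → max 16
9 15 17 → max 17

20, 20, 20, 18, 19, 19, 19, 16, 16, 16, 17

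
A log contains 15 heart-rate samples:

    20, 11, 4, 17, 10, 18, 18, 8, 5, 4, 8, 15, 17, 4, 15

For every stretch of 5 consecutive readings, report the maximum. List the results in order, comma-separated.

(20, 11, 4, 17, 10) → max 20
(11, 4, 17, 10, 18) → max 18
(4, 17, 10, 18, 18) → max 18
(17, 10, 18, 18, 8) → max 18
(10, 18, 18, 8, 5) → max 18
(18, 18, 8, 5, 4) → max 18
(18, 8, 5, 4, 8) → max 18
(8, 5, 4, 8, 15) → max 15
(5, 4, 8, 15, 17) → max 17
(4, 8, 15, 17, 4) → max 17
(8, 15, 17, 4, 15) → max 17

20, 18, 18, 18, 18, 18, 18, 15, 17, 17, 17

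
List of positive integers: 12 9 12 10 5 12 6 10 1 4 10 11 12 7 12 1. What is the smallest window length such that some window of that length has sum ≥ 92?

add 12: running sum 12 < 92
add 9: running sum 21 < 92
add 12: running sum 33 < 92
add 10: running sum 43 < 92
add 5: running sum 48 < 92
add 12: running sum 60 < 92
add 6: running sum 66 < 92
add 10: running sum 76 < 92
add 1: running sum 77 < 92
add 4: running sum 81 < 92
add 10: running sum 91 < 92
add 11: shortest ending here [12, 9, 12, 10, 5, 12, 6, 10, 1, 4, 10, 11] sum 102, len 12
add 12: shortest ending here [12, 10, 5, 12, 6, 10, 1, 4, 10, 11, 12] sum 93, len 11
add 7: shortest ending here [12, 10, 5, 12, 6, 10, 1, 4, 10, 11, 12, 7] sum 100, len 12
add 12: shortest ending here [10, 5, 12, 6, 10, 1, 4, 10, 11, 12, 7, 12] sum 100, len 12
add 1: shortest ending here [10, 5, 12, 6, 10, 1, 4, 10, 11, 12, 7, 12, 1] sum 101, len 13
Shortest qualifying length: 11.

11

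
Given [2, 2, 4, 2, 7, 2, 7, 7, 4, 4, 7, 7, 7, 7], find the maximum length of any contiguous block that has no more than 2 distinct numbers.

8

add 2: window [2] (1 distinct), len 1
add 2: window [2, 2] (1 distinct), len 2
add 4: window [2, 2, 4] (2 distinct), len 3
add 2: window [2, 2, 4, 2] (2 distinct), len 4
add 7: window [2, 7] (2 distinct), len 2
add 2: window [2, 7, 2] (2 distinct), len 3
add 7: window [2, 7, 2, 7] (2 distinct), len 4
add 7: window [2, 7, 2, 7, 7] (2 distinct), len 5
add 4: window [7, 7, 4] (2 distinct), len 3
add 4: window [7, 7, 4, 4] (2 distinct), len 4
add 7: window [7, 7, 4, 4, 7] (2 distinct), len 5
add 7: window [7, 7, 4, 4, 7, 7] (2 distinct), len 6
add 7: window [7, 7, 4, 4, 7, 7, 7] (2 distinct), len 7
add 7: window [7, 7, 4, 4, 7, 7, 7, 7] (2 distinct), len 8
Longest length with ≤2 distinct: 8.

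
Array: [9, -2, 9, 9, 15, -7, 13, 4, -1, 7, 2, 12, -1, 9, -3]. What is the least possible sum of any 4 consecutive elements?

9 -2 9 9 → sum 25
-2 9 9 15 → sum 31
9 9 15 -7 → sum 26
9 15 -7 13 → sum 30
15 -7 13 4 → sum 25
-7 13 4 -1 → sum 9
13 4 -1 7 → sum 23
4 -1 7 2 → sum 12
-1 7 2 12 → sum 20
7 2 12 -1 → sum 20
2 12 -1 9 → sum 22
12 -1 9 -3 → sum 17
Least of these is 9.

9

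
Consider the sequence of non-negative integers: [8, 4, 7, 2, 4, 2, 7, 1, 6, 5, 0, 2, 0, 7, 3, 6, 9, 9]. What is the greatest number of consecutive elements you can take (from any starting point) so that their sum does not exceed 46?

→ 8: sum 8, len 1
→ 4: sum 12, len 2
→ 7: sum 19, len 3
→ 2: sum 21, len 4
→ 4: sum 25, len 5
→ 2: sum 27, len 6
→ 7: sum 34, len 7
→ 1: sum 35, len 8
→ 6: sum 41, len 9
→ 5: sum 46, len 10
→ 0: sum 46, len 11
→ 2 (dropped 8): sum 40, len 11
→ 0: sum 40, len 12
→ 7 (dropped 4): sum 43, len 12
→ 3: sum 46, len 13
→ 6 (dropped 7): sum 45, len 13
→ 9 (dropped 2, 4, 2): sum 46, len 11
→ 9 (dropped 7, 1, 6): sum 41, len 9
Longest length seen: 13.

13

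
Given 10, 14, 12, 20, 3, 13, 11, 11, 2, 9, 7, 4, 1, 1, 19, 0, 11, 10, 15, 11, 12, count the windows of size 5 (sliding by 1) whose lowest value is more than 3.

1

(10, 14, 12, 20, 3) → min 3
(14, 12, 20, 3, 13) → min 3
(12, 20, 3, 13, 11) → min 3
(20, 3, 13, 11, 11) → min 3
(3, 13, 11, 11, 2) → min 2
(13, 11, 11, 2, 9) → min 2
(11, 11, 2, 9, 7) → min 2
(11, 2, 9, 7, 4) → min 2
(2, 9, 7, 4, 1) → min 1
(9, 7, 4, 1, 1) → min 1
(7, 4, 1, 1, 19) → min 1
(4, 1, 1, 19, 0) → min 0
(1, 1, 19, 0, 11) → min 0
(1, 19, 0, 11, 10) → min 0
(19, 0, 11, 10, 15) → min 0
(0, 11, 10, 15, 11) → min 0
(11, 10, 15, 11, 12) → min 10  > 3 ✓
1 window satisfy the condition.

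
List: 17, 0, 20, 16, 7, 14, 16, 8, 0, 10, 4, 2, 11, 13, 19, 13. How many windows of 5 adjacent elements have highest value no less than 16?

[17, 0, 20, 16, 7] → max 20  ≥ 16 ✓
[0, 20, 16, 7, 14] → max 20  ≥ 16 ✓
[20, 16, 7, 14, 16] → max 20  ≥ 16 ✓
[16, 7, 14, 16, 8] → max 16  ≥ 16 ✓
[7, 14, 16, 8, 0] → max 16  ≥ 16 ✓
[14, 16, 8, 0, 10] → max 16  ≥ 16 ✓
[16, 8, 0, 10, 4] → max 16  ≥ 16 ✓
[8, 0, 10, 4, 2] → max 10
[0, 10, 4, 2, 11] → max 11
[10, 4, 2, 11, 13] → max 13
[4, 2, 11, 13, 19] → max 19  ≥ 16 ✓
[2, 11, 13, 19, 13] → max 19  ≥ 16 ✓
9 windows satisfy the condition.

9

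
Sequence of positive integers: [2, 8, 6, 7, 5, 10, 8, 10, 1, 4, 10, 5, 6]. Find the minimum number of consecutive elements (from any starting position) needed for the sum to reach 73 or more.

11

add 2: running sum 2 < 73
add 8: running sum 10 < 73
add 6: running sum 16 < 73
add 7: running sum 23 < 73
add 5: running sum 28 < 73
add 10: running sum 38 < 73
add 8: running sum 46 < 73
add 10: running sum 56 < 73
add 1: running sum 57 < 73
add 4: running sum 61 < 73
add 10: running sum 71 < 73
add 5: shortest ending here [8, 6, 7, 5, 10, 8, 10, 1, 4, 10, 5] sum 74, len 11
add 6: shortest ending here [8, 6, 7, 5, 10, 8, 10, 1, 4, 10, 5, 6] sum 80, len 12
Shortest qualifying length: 11.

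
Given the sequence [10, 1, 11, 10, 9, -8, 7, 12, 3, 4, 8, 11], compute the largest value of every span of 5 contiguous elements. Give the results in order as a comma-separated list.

11, 11, 11, 12, 12, 12, 12, 12

Sliding a size-5 window across the 12 values:
[10, 1, 11, 10, 9] → max 11
[1, 11, 10, 9, -8] → max 11
[11, 10, 9, -8, 7] → max 11
[10, 9, -8, 7, 12] → max 12
[9, -8, 7, 12, 3] → max 12
[-8, 7, 12, 3, 4] → max 12
[7, 12, 3, 4, 8] → max 12
[12, 3, 4, 8, 11] → max 12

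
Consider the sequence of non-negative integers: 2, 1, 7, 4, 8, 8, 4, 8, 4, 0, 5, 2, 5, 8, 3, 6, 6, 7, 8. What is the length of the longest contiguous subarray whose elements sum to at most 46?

10

Extend to the right; shrink from the left whenever the sum exceeds 46:
add 2: [2] sum 2, len 1
add 1: [2, 1] sum 3, len 2
add 7: [2, 1, 7] sum 10, len 3
add 4: [2, 1, 7, 4] sum 14, len 4
add 8: [2, 1, 7, 4, 8] sum 22, len 5
add 8: [2, 1, 7, 4, 8, 8] sum 30, len 6
add 4: [2, 1, 7, 4, 8, 8, 4] sum 34, len 7
add 8: [2, 1, 7, 4, 8, 8, 4, 8] sum 42, len 8
add 4: [2, 1, 7, 4, 8, 8, 4, 8, 4] sum 46, len 9
add 0: [2, 1, 7, 4, 8, 8, 4, 8, 4, 0] sum 46, len 10
add 5: [4, 8, 8, 4, 8, 4, 0, 5] sum 41, len 8
add 2: [4, 8, 8, 4, 8, 4, 0, 5, 2] sum 43, len 9
add 5: [8, 8, 4, 8, 4, 0, 5, 2, 5] sum 44, len 9
add 8: [8, 4, 8, 4, 0, 5, 2, 5, 8] sum 44, len 9
add 3: [4, 8, 4, 0, 5, 2, 5, 8, 3] sum 39, len 9
add 6: [4, 8, 4, 0, 5, 2, 5, 8, 3, 6] sum 45, len 10
add 6: [4, 0, 5, 2, 5, 8, 3, 6, 6] sum 39, len 9
add 7: [4, 0, 5, 2, 5, 8, 3, 6, 6, 7] sum 46, len 10
add 8: [2, 5, 8, 3, 6, 6, 7, 8] sum 45, len 8
Longest length seen: 10.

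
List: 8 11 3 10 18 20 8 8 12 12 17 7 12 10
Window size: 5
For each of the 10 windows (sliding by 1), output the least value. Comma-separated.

3, 3, 3, 8, 8, 8, 8, 7, 7, 7

8 11 3 10 18 → min 3
11 3 10 18 20 → min 3
3 10 18 20 8 → min 3
10 18 20 8 8 → min 8
18 20 8 8 12 → min 8
20 8 8 12 12 → min 8
8 8 12 12 17 → min 8
8 12 12 17 7 → min 7
12 12 17 7 12 → min 7
12 17 7 12 10 → min 7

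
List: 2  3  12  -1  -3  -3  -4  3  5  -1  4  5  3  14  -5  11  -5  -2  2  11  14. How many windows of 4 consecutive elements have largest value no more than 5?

(2, 3, 12, -1) → max 12
(3, 12, -1, -3) → max 12
(12, -1, -3, -3) → max 12
(-1, -3, -3, -4) → max -1  ≤ 5 ✓
(-3, -3, -4, 3) → max 3  ≤ 5 ✓
(-3, -4, 3, 5) → max 5  ≤ 5 ✓
(-4, 3, 5, -1) → max 5  ≤ 5 ✓
(3, 5, -1, 4) → max 5  ≤ 5 ✓
(5, -1, 4, 5) → max 5  ≤ 5 ✓
(-1, 4, 5, 3) → max 5  ≤ 5 ✓
(4, 5, 3, 14) → max 14
(5, 3, 14, -5) → max 14
(3, 14, -5, 11) → max 14
(14, -5, 11, -5) → max 14
(-5, 11, -5, -2) → max 11
(11, -5, -2, 2) → max 11
(-5, -2, 2, 11) → max 11
(-2, 2, 11, 14) → max 14
7 windows satisfy the condition.

7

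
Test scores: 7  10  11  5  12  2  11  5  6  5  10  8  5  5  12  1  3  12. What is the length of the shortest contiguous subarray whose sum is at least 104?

14

add 7: running sum 7 < 104
add 10: running sum 17 < 104
add 11: running sum 28 < 104
add 5: running sum 33 < 104
add 12: running sum 45 < 104
add 2: running sum 47 < 104
add 11: running sum 58 < 104
add 5: running sum 63 < 104
add 6: running sum 69 < 104
add 5: running sum 74 < 104
add 10: running sum 84 < 104
add 8: running sum 92 < 104
add 5: running sum 97 < 104
add 5: running sum 102 < 104
add 12: shortest ending here [10, 11, 5, 12, 2, 11, 5, 6, 5, 10, 8, 5, 5, 12] sum 107, len 14
add 1: shortest ending here [10, 11, 5, 12, 2, 11, 5, 6, 5, 10, 8, 5, 5, 12, 1] sum 108, len 15
add 3: shortest ending here [10, 11, 5, 12, 2, 11, 5, 6, 5, 10, 8, 5, 5, 12, 1, 3] sum 111, len 16
add 12: shortest ending here [11, 5, 12, 2, 11, 5, 6, 5, 10, 8, 5, 5, 12, 1, 3, 12] sum 113, len 16
Shortest qualifying length: 14.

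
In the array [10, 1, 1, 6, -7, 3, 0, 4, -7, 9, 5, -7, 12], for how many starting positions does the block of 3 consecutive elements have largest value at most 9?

[10, 1, 1] → max 10
[1, 1, 6] → max 6  ≤ 9 ✓
[1, 6, -7] → max 6  ≤ 9 ✓
[6, -7, 3] → max 6  ≤ 9 ✓
[-7, 3, 0] → max 3  ≤ 9 ✓
[3, 0, 4] → max 4  ≤ 9 ✓
[0, 4, -7] → max 4  ≤ 9 ✓
[4, -7, 9] → max 9  ≤ 9 ✓
[-7, 9, 5] → max 9  ≤ 9 ✓
[9, 5, -7] → max 9  ≤ 9 ✓
[5, -7, 12] → max 12
9 windows satisfy the condition.

9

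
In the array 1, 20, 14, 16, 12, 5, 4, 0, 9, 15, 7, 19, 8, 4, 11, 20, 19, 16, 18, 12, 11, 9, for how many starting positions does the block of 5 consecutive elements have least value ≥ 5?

6

(1, 20, 14, 16, 12) → min 1
(20, 14, 16, 12, 5) → min 5  ≥ 5 ✓
(14, 16, 12, 5, 4) → min 4
(16, 12, 5, 4, 0) → min 0
(12, 5, 4, 0, 9) → min 0
(5, 4, 0, 9, 15) → min 0
(4, 0, 9, 15, 7) → min 0
(0, 9, 15, 7, 19) → min 0
(9, 15, 7, 19, 8) → min 7  ≥ 5 ✓
(15, 7, 19, 8, 4) → min 4
(7, 19, 8, 4, 11) → min 4
(19, 8, 4, 11, 20) → min 4
(8, 4, 11, 20, 19) → min 4
(4, 11, 20, 19, 16) → min 4
(11, 20, 19, 16, 18) → min 11  ≥ 5 ✓
(20, 19, 16, 18, 12) → min 12  ≥ 5 ✓
(19, 16, 18, 12, 11) → min 11  ≥ 5 ✓
(16, 18, 12, 11, 9) → min 9  ≥ 5 ✓
6 windows satisfy the condition.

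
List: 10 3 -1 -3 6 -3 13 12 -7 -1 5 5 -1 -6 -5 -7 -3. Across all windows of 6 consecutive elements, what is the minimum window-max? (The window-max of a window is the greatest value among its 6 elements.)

10 3 -1 -3 6 -3 → max 10
3 -1 -3 6 -3 13 → max 13
-1 -3 6 -3 13 12 → max 13
-3 6 -3 13 12 -7 → max 13
6 -3 13 12 -7 -1 → max 13
-3 13 12 -7 -1 5 → max 13
13 12 -7 -1 5 5 → max 13
12 -7 -1 5 5 -1 → max 12
-7 -1 5 5 -1 -6 → max 5
-1 5 5 -1 -6 -5 → max 5
5 5 -1 -6 -5 -7 → max 5
5 -1 -6 -5 -7 -3 → max 5
Minimum of these is 5.

5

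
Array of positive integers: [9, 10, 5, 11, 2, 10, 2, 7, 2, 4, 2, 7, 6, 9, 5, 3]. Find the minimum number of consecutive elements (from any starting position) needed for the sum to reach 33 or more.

4

add 9: running sum 9 < 33
add 10: running sum 19 < 33
add 5: running sum 24 < 33
end 3: [9, 10, 5, 11] sum 35, len 4
end 4: [9, 10, 5, 11, 2] sum 37, len 5
end 5: [10, 5, 11, 2, 10] sum 38, len 5
end 6: [10, 5, 11, 2, 10, 2] sum 40, len 6
end 7: [5, 11, 2, 10, 2, 7] sum 37, len 6
end 8: [11, 2, 10, 2, 7, 2] sum 34, len 6
end 9: [11, 2, 10, 2, 7, 2, 4] sum 38, len 7
end 10: [11, 2, 10, 2, 7, 2, 4, 2] sum 40, len 8
end 11: [10, 2, 7, 2, 4, 2, 7] sum 34, len 7
end 12: [10, 2, 7, 2, 4, 2, 7, 6] sum 40, len 8
end 13: [7, 2, 4, 2, 7, 6, 9] sum 37, len 7
end 14: [4, 2, 7, 6, 9, 5] sum 33, len 6
end 15: [4, 2, 7, 6, 9, 5, 3] sum 36, len 7
Shortest qualifying length: 4.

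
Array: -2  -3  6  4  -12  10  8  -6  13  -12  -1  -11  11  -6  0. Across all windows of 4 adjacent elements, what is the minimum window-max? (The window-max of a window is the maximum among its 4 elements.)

6

[-2, -3, 6, 4] → max 6
[-3, 6, 4, -12] → max 6
[6, 4, -12, 10] → max 10
[4, -12, 10, 8] → max 10
[-12, 10, 8, -6] → max 10
[10, 8, -6, 13] → max 13
[8, -6, 13, -12] → max 13
[-6, 13, -12, -1] → max 13
[13, -12, -1, -11] → max 13
[-12, -1, -11, 11] → max 11
[-1, -11, 11, -6] → max 11
[-11, 11, -6, 0] → max 11
Minimum of these is 6.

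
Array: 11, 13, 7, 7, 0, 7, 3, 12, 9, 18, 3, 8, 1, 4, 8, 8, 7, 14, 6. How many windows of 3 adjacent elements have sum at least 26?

11 13 7 → sum 31  ≥ 26 ✓
13 7 7 → sum 27  ≥ 26 ✓
7 7 0 → sum 14
7 0 7 → sum 14
0 7 3 → sum 10
7 3 12 → sum 22
3 12 9 → sum 24
12 9 18 → sum 39  ≥ 26 ✓
9 18 3 → sum 30  ≥ 26 ✓
18 3 8 → sum 29  ≥ 26 ✓
3 8 1 → sum 12
8 1 4 → sum 13
1 4 8 → sum 13
4 8 8 → sum 20
8 8 7 → sum 23
8 7 14 → sum 29  ≥ 26 ✓
7 14 6 → sum 27  ≥ 26 ✓
7 windows satisfy the condition.

7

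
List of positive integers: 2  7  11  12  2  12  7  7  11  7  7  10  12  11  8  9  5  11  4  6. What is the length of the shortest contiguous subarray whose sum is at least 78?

add 2: running sum 2 < 78
add 7: running sum 9 < 78
add 11: running sum 20 < 78
add 12: running sum 32 < 78
add 2: running sum 34 < 78
add 12: running sum 46 < 78
add 7: running sum 53 < 78
add 7: running sum 60 < 78
add 11: running sum 71 < 78
add 7: shortest ending here [2, 7, 11, 12, 2, 12, 7, 7, 11, 7] sum 78, len 10
add 7: shortest ending here [7, 11, 12, 2, 12, 7, 7, 11, 7, 7] sum 83, len 10
add 10: shortest ending here [11, 12, 2, 12, 7, 7, 11, 7, 7, 10] sum 86, len 10
add 12: shortest ending here [12, 2, 12, 7, 7, 11, 7, 7, 10, 12] sum 87, len 10
add 11: shortest ending here [12, 7, 7, 11, 7, 7, 10, 12, 11] sum 84, len 9
add 8: shortest ending here [7, 7, 11, 7, 7, 10, 12, 11, 8] sum 80, len 9
add 9: shortest ending here [7, 11, 7, 7, 10, 12, 11, 8, 9] sum 82, len 9
add 5: shortest ending here [11, 7, 7, 10, 12, 11, 8, 9, 5] sum 80, len 9
add 11: shortest ending here [7, 7, 10, 12, 11, 8, 9, 5, 11] sum 80, len 9
add 4: shortest ending here [7, 7, 10, 12, 11, 8, 9, 5, 11, 4] sum 84, len 10
add 6: shortest ending here [7, 10, 12, 11, 8, 9, 5, 11, 4, 6] sum 83, len 10
Shortest qualifying length: 9.

9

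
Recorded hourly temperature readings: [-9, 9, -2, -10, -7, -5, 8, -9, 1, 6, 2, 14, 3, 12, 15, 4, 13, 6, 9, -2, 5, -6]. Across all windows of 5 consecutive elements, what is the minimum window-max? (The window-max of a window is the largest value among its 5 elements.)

8

(-9, 9, -2, -10, -7) → max 9
(9, -2, -10, -7, -5) → max 9
(-2, -10, -7, -5, 8) → max 8
(-10, -7, -5, 8, -9) → max 8
(-7, -5, 8, -9, 1) → max 8
(-5, 8, -9, 1, 6) → max 8
(8, -9, 1, 6, 2) → max 8
(-9, 1, 6, 2, 14) → max 14
(1, 6, 2, 14, 3) → max 14
(6, 2, 14, 3, 12) → max 14
(2, 14, 3, 12, 15) → max 15
(14, 3, 12, 15, 4) → max 15
(3, 12, 15, 4, 13) → max 15
(12, 15, 4, 13, 6) → max 15
(15, 4, 13, 6, 9) → max 15
(4, 13, 6, 9, -2) → max 13
(13, 6, 9, -2, 5) → max 13
(6, 9, -2, 5, -6) → max 9
Minimum of these is 8.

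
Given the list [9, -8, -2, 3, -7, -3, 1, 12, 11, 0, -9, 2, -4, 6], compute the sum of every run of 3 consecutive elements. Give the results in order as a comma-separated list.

-1, -7, -6, -7, -9, 10, 24, 23, 2, -7, -11, 4

9 -8 -2 → sum -1
-8 -2 3 → sum -7
-2 3 -7 → sum -6
3 -7 -3 → sum -7
-7 -3 1 → sum -9
-3 1 12 → sum 10
1 12 11 → sum 24
12 11 0 → sum 23
11 0 -9 → sum 2
0 -9 2 → sum -7
-9 2 -4 → sum -11
2 -4 6 → sum 4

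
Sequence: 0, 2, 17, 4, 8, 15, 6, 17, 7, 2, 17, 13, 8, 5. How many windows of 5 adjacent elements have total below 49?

0 2 17 4 8 → sum 31  < 49 ✓
2 17 4 8 15 → sum 46  < 49 ✓
17 4 8 15 6 → sum 50
4 8 15 6 17 → sum 50
8 15 6 17 7 → sum 53
15 6 17 7 2 → sum 47  < 49 ✓
6 17 7 2 17 → sum 49
17 7 2 17 13 → sum 56
7 2 17 13 8 → sum 47  < 49 ✓
2 17 13 8 5 → sum 45  < 49 ✓
5 windows satisfy the condition.

5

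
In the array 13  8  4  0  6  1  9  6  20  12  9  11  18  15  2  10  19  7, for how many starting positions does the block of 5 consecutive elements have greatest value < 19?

13 8 4 0 6 → max 13  < 19 ✓
8 4 0 6 1 → max 8  < 19 ✓
4 0 6 1 9 → max 9  < 19 ✓
0 6 1 9 6 → max 9  < 19 ✓
6 1 9 6 20 → max 20
1 9 6 20 12 → max 20
9 6 20 12 9 → max 20
6 20 12 9 11 → max 20
20 12 9 11 18 → max 20
12 9 11 18 15 → max 18  < 19 ✓
9 11 18 15 2 → max 18  < 19 ✓
11 18 15 2 10 → max 18  < 19 ✓
18 15 2 10 19 → max 19
15 2 10 19 7 → max 19
7 windows satisfy the condition.

7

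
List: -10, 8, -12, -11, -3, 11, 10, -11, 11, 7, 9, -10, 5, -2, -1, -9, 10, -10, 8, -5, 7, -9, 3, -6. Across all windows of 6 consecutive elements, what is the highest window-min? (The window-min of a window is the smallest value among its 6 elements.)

-9

Each size-6 window and its min:
(-10, 8, -12, -11, -3, 11) → min -12
(8, -12, -11, -3, 11, 10) → min -12
(-12, -11, -3, 11, 10, -11) → min -12
(-11, -3, 11, 10, -11, 11) → min -11
(-3, 11, 10, -11, 11, 7) → min -11
(11, 10, -11, 11, 7, 9) → min -11
(10, -11, 11, 7, 9, -10) → min -11
(-11, 11, 7, 9, -10, 5) → min -11
(11, 7, 9, -10, 5, -2) → min -10
(7, 9, -10, 5, -2, -1) → min -10
(9, -10, 5, -2, -1, -9) → min -10
(-10, 5, -2, -1, -9, 10) → min -10
(5, -2, -1, -9, 10, -10) → min -10
(-2, -1, -9, 10, -10, 8) → min -10
(-1, -9, 10, -10, 8, -5) → min -10
(-9, 10, -10, 8, -5, 7) → min -10
(10, -10, 8, -5, 7, -9) → min -10
(-10, 8, -5, 7, -9, 3) → min -10
(8, -5, 7, -9, 3, -6) → min -9
Highest of these is -9.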